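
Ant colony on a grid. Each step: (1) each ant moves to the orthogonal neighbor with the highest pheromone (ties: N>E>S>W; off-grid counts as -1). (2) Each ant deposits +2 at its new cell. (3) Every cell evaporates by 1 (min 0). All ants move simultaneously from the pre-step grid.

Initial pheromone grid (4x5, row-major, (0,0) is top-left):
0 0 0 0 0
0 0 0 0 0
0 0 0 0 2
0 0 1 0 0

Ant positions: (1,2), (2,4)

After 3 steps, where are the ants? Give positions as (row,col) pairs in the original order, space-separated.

Step 1: ant0:(1,2)->N->(0,2) | ant1:(2,4)->N->(1,4)
  grid max=1 at (0,2)
Step 2: ant0:(0,2)->E->(0,3) | ant1:(1,4)->S->(2,4)
  grid max=2 at (2,4)
Step 3: ant0:(0,3)->E->(0,4) | ant1:(2,4)->N->(1,4)
  grid max=1 at (0,4)

(0,4) (1,4)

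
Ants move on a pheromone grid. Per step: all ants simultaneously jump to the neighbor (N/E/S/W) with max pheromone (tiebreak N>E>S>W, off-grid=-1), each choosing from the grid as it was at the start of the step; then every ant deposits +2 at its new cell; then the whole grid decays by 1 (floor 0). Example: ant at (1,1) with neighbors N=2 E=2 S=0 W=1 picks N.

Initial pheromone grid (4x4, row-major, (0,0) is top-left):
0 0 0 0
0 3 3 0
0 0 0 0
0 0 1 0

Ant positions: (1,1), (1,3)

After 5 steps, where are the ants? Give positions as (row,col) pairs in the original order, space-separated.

Step 1: ant0:(1,1)->E->(1,2) | ant1:(1,3)->W->(1,2)
  grid max=6 at (1,2)
Step 2: ant0:(1,2)->W->(1,1) | ant1:(1,2)->W->(1,1)
  grid max=5 at (1,1)
Step 3: ant0:(1,1)->E->(1,2) | ant1:(1,1)->E->(1,2)
  grid max=8 at (1,2)
Step 4: ant0:(1,2)->W->(1,1) | ant1:(1,2)->W->(1,1)
  grid max=7 at (1,1)
Step 5: ant0:(1,1)->E->(1,2) | ant1:(1,1)->E->(1,2)
  grid max=10 at (1,2)

(1,2) (1,2)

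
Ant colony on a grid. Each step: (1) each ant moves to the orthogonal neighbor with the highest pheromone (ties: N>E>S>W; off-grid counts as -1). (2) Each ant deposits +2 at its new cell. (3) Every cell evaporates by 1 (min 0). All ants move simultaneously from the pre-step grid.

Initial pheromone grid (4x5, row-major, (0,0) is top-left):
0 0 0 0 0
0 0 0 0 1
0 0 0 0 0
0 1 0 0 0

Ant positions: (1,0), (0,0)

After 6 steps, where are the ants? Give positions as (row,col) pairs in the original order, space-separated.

Step 1: ant0:(1,0)->N->(0,0) | ant1:(0,0)->E->(0,1)
  grid max=1 at (0,0)
Step 2: ant0:(0,0)->E->(0,1) | ant1:(0,1)->W->(0,0)
  grid max=2 at (0,0)
Step 3: ant0:(0,1)->W->(0,0) | ant1:(0,0)->E->(0,1)
  grid max=3 at (0,0)
Step 4: ant0:(0,0)->E->(0,1) | ant1:(0,1)->W->(0,0)
  grid max=4 at (0,0)
Step 5: ant0:(0,1)->W->(0,0) | ant1:(0,0)->E->(0,1)
  grid max=5 at (0,0)
Step 6: ant0:(0,0)->E->(0,1) | ant1:(0,1)->W->(0,0)
  grid max=6 at (0,0)

(0,1) (0,0)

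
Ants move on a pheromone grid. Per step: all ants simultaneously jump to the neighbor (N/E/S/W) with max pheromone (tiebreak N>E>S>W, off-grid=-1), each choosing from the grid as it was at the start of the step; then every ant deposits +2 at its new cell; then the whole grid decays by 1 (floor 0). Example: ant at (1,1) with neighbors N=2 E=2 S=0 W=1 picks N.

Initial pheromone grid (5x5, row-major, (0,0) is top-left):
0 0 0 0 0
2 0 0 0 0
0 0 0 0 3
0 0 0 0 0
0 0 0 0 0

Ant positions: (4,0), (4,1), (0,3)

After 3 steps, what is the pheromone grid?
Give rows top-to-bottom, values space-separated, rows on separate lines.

After step 1: ants at (3,0),(3,1),(0,4)
  0 0 0 0 1
  1 0 0 0 0
  0 0 0 0 2
  1 1 0 0 0
  0 0 0 0 0
After step 2: ants at (3,1),(3,0),(1,4)
  0 0 0 0 0
  0 0 0 0 1
  0 0 0 0 1
  2 2 0 0 0
  0 0 0 0 0
After step 3: ants at (3,0),(3,1),(2,4)
  0 0 0 0 0
  0 0 0 0 0
  0 0 0 0 2
  3 3 0 0 0
  0 0 0 0 0

0 0 0 0 0
0 0 0 0 0
0 0 0 0 2
3 3 0 0 0
0 0 0 0 0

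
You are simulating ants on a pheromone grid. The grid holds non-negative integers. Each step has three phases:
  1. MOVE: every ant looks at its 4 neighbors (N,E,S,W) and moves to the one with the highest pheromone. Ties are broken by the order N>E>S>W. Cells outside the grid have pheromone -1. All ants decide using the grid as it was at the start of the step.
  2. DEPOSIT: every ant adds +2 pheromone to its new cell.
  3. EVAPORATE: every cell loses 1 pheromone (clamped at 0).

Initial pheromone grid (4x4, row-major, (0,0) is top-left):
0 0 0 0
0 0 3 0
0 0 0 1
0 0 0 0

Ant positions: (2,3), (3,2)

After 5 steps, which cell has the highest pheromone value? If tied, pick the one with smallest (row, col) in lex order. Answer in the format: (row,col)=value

Step 1: ant0:(2,3)->N->(1,3) | ant1:(3,2)->N->(2,2)
  grid max=2 at (1,2)
Step 2: ant0:(1,3)->W->(1,2) | ant1:(2,2)->N->(1,2)
  grid max=5 at (1,2)
Step 3: ant0:(1,2)->N->(0,2) | ant1:(1,2)->N->(0,2)
  grid max=4 at (1,2)
Step 4: ant0:(0,2)->S->(1,2) | ant1:(0,2)->S->(1,2)
  grid max=7 at (1,2)
Step 5: ant0:(1,2)->N->(0,2) | ant1:(1,2)->N->(0,2)
  grid max=6 at (1,2)
Final grid:
  0 0 5 0
  0 0 6 0
  0 0 0 0
  0 0 0 0
Max pheromone 6 at (1,2)

Answer: (1,2)=6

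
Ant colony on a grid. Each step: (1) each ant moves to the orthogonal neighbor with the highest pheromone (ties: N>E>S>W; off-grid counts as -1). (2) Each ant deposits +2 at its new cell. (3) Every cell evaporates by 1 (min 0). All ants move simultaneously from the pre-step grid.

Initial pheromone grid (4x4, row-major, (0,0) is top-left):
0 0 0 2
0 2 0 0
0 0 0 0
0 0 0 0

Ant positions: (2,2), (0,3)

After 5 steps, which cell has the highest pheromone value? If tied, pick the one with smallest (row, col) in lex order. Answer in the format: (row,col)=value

Step 1: ant0:(2,2)->N->(1,2) | ant1:(0,3)->S->(1,3)
  grid max=1 at (0,3)
Step 2: ant0:(1,2)->E->(1,3) | ant1:(1,3)->N->(0,3)
  grid max=2 at (0,3)
Step 3: ant0:(1,3)->N->(0,3) | ant1:(0,3)->S->(1,3)
  grid max=3 at (0,3)
Step 4: ant0:(0,3)->S->(1,3) | ant1:(1,3)->N->(0,3)
  grid max=4 at (0,3)
Step 5: ant0:(1,3)->N->(0,3) | ant1:(0,3)->S->(1,3)
  grid max=5 at (0,3)
Final grid:
  0 0 0 5
  0 0 0 5
  0 0 0 0
  0 0 0 0
Max pheromone 5 at (0,3)

Answer: (0,3)=5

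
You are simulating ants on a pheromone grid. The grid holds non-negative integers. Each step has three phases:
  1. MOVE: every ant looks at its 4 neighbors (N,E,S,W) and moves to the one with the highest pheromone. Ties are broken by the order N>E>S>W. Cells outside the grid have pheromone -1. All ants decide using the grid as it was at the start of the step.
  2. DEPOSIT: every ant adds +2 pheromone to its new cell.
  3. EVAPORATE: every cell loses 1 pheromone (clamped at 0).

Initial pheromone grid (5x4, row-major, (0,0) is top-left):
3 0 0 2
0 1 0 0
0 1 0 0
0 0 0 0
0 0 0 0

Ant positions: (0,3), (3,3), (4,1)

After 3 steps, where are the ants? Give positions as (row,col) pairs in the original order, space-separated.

Step 1: ant0:(0,3)->S->(1,3) | ant1:(3,3)->N->(2,3) | ant2:(4,1)->N->(3,1)
  grid max=2 at (0,0)
Step 2: ant0:(1,3)->N->(0,3) | ant1:(2,3)->N->(1,3) | ant2:(3,1)->N->(2,1)
  grid max=2 at (0,3)
Step 3: ant0:(0,3)->S->(1,3) | ant1:(1,3)->N->(0,3) | ant2:(2,1)->N->(1,1)
  grid max=3 at (0,3)

(1,3) (0,3) (1,1)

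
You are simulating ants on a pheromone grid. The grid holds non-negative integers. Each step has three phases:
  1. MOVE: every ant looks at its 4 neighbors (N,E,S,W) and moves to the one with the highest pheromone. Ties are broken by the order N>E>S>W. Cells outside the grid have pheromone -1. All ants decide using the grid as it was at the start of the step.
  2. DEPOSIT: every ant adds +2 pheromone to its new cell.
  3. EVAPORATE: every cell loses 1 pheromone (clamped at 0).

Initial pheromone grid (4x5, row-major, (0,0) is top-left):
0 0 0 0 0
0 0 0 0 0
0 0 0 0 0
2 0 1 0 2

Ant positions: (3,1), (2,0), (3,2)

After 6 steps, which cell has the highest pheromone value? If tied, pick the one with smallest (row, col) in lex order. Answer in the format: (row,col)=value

Answer: (3,0)=8

Derivation:
Step 1: ant0:(3,1)->W->(3,0) | ant1:(2,0)->S->(3,0) | ant2:(3,2)->N->(2,2)
  grid max=5 at (3,0)
Step 2: ant0:(3,0)->N->(2,0) | ant1:(3,0)->N->(2,0) | ant2:(2,2)->N->(1,2)
  grid max=4 at (3,0)
Step 3: ant0:(2,0)->S->(3,0) | ant1:(2,0)->S->(3,0) | ant2:(1,2)->N->(0,2)
  grid max=7 at (3,0)
Step 4: ant0:(3,0)->N->(2,0) | ant1:(3,0)->N->(2,0) | ant2:(0,2)->E->(0,3)
  grid max=6 at (3,0)
Step 5: ant0:(2,0)->S->(3,0) | ant1:(2,0)->S->(3,0) | ant2:(0,3)->E->(0,4)
  grid max=9 at (3,0)
Step 6: ant0:(3,0)->N->(2,0) | ant1:(3,0)->N->(2,0) | ant2:(0,4)->S->(1,4)
  grid max=8 at (3,0)
Final grid:
  0 0 0 0 0
  0 0 0 0 1
  7 0 0 0 0
  8 0 0 0 0
Max pheromone 8 at (3,0)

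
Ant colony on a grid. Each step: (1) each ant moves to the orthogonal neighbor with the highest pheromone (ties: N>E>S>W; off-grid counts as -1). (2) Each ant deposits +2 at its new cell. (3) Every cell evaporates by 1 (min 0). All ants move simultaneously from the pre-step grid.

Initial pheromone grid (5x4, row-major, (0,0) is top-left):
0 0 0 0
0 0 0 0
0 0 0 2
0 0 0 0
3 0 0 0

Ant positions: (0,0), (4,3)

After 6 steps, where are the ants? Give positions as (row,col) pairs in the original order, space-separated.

Step 1: ant0:(0,0)->E->(0,1) | ant1:(4,3)->N->(3,3)
  grid max=2 at (4,0)
Step 2: ant0:(0,1)->E->(0,2) | ant1:(3,3)->N->(2,3)
  grid max=2 at (2,3)
Step 3: ant0:(0,2)->E->(0,3) | ant1:(2,3)->N->(1,3)
  grid max=1 at (0,3)
Step 4: ant0:(0,3)->S->(1,3) | ant1:(1,3)->N->(0,3)
  grid max=2 at (0,3)
Step 5: ant0:(1,3)->N->(0,3) | ant1:(0,3)->S->(1,3)
  grid max=3 at (0,3)
Step 6: ant0:(0,3)->S->(1,3) | ant1:(1,3)->N->(0,3)
  grid max=4 at (0,3)

(1,3) (0,3)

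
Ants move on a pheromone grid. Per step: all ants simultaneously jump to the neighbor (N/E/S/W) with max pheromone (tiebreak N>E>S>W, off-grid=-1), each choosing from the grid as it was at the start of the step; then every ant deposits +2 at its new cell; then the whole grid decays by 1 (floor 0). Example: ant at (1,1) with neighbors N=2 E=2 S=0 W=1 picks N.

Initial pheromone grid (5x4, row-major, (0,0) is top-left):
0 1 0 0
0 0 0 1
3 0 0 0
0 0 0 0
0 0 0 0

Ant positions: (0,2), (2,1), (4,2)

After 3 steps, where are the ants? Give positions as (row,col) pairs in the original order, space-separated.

Step 1: ant0:(0,2)->W->(0,1) | ant1:(2,1)->W->(2,0) | ant2:(4,2)->N->(3,2)
  grid max=4 at (2,0)
Step 2: ant0:(0,1)->E->(0,2) | ant1:(2,0)->N->(1,0) | ant2:(3,2)->N->(2,2)
  grid max=3 at (2,0)
Step 3: ant0:(0,2)->W->(0,1) | ant1:(1,0)->S->(2,0) | ant2:(2,2)->N->(1,2)
  grid max=4 at (2,0)

(0,1) (2,0) (1,2)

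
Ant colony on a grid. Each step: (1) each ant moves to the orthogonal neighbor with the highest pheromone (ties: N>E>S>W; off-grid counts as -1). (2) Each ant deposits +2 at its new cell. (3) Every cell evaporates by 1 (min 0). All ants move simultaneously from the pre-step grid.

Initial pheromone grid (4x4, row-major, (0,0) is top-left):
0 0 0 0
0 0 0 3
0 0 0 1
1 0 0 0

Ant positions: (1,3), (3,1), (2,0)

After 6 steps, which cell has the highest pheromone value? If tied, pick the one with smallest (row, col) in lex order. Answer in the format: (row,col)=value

Answer: (2,0)=7

Derivation:
Step 1: ant0:(1,3)->S->(2,3) | ant1:(3,1)->W->(3,0) | ant2:(2,0)->S->(3,0)
  grid max=4 at (3,0)
Step 2: ant0:(2,3)->N->(1,3) | ant1:(3,0)->N->(2,0) | ant2:(3,0)->N->(2,0)
  grid max=3 at (1,3)
Step 3: ant0:(1,3)->S->(2,3) | ant1:(2,0)->S->(3,0) | ant2:(2,0)->S->(3,0)
  grid max=6 at (3,0)
Step 4: ant0:(2,3)->N->(1,3) | ant1:(3,0)->N->(2,0) | ant2:(3,0)->N->(2,0)
  grid max=5 at (2,0)
Step 5: ant0:(1,3)->S->(2,3) | ant1:(2,0)->S->(3,0) | ant2:(2,0)->S->(3,0)
  grid max=8 at (3,0)
Step 6: ant0:(2,3)->N->(1,3) | ant1:(3,0)->N->(2,0) | ant2:(3,0)->N->(2,0)
  grid max=7 at (2,0)
Final grid:
  0 0 0 0
  0 0 0 3
  7 0 0 1
  7 0 0 0
Max pheromone 7 at (2,0)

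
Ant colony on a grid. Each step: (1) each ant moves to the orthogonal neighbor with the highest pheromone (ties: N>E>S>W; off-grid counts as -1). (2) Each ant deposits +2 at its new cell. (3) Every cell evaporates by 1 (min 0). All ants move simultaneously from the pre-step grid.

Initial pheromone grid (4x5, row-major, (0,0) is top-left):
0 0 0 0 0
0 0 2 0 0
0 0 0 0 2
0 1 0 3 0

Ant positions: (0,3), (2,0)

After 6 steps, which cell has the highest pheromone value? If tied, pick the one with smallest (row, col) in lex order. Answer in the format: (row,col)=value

Step 1: ant0:(0,3)->E->(0,4) | ant1:(2,0)->N->(1,0)
  grid max=2 at (3,3)
Step 2: ant0:(0,4)->S->(1,4) | ant1:(1,0)->N->(0,0)
  grid max=1 at (0,0)
Step 3: ant0:(1,4)->N->(0,4) | ant1:(0,0)->E->(0,1)
  grid max=1 at (0,1)
Step 4: ant0:(0,4)->S->(1,4) | ant1:(0,1)->E->(0,2)
  grid max=1 at (0,2)
Step 5: ant0:(1,4)->N->(0,4) | ant1:(0,2)->E->(0,3)
  grid max=1 at (0,3)
Step 6: ant0:(0,4)->W->(0,3) | ant1:(0,3)->E->(0,4)
  grid max=2 at (0,3)
Final grid:
  0 0 0 2 2
  0 0 0 0 0
  0 0 0 0 0
  0 0 0 0 0
Max pheromone 2 at (0,3)

Answer: (0,3)=2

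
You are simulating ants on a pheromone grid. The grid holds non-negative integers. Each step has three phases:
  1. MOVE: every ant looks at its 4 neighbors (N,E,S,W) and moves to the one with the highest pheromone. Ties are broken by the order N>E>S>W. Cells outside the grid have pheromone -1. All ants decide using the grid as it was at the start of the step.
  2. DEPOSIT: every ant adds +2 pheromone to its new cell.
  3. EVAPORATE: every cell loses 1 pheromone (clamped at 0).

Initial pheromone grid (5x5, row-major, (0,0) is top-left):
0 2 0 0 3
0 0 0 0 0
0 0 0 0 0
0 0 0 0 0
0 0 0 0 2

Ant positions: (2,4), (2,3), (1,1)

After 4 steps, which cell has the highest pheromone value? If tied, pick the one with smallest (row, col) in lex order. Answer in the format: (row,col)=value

Step 1: ant0:(2,4)->N->(1,4) | ant1:(2,3)->N->(1,3) | ant2:(1,1)->N->(0,1)
  grid max=3 at (0,1)
Step 2: ant0:(1,4)->N->(0,4) | ant1:(1,3)->E->(1,4) | ant2:(0,1)->E->(0,2)
  grid max=3 at (0,4)
Step 3: ant0:(0,4)->S->(1,4) | ant1:(1,4)->N->(0,4) | ant2:(0,2)->W->(0,1)
  grid max=4 at (0,4)
Step 4: ant0:(1,4)->N->(0,4) | ant1:(0,4)->S->(1,4) | ant2:(0,1)->E->(0,2)
  grid max=5 at (0,4)
Final grid:
  0 2 1 0 5
  0 0 0 0 4
  0 0 0 0 0
  0 0 0 0 0
  0 0 0 0 0
Max pheromone 5 at (0,4)

Answer: (0,4)=5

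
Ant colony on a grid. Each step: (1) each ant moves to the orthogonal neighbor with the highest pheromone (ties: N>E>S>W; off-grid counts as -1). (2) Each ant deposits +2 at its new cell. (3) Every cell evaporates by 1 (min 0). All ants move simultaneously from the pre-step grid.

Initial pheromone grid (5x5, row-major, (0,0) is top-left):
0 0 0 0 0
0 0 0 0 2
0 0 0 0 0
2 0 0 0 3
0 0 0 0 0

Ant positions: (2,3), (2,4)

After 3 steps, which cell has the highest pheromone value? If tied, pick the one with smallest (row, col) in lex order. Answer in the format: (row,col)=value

Answer: (3,4)=4

Derivation:
Step 1: ant0:(2,3)->N->(1,3) | ant1:(2,4)->S->(3,4)
  grid max=4 at (3,4)
Step 2: ant0:(1,3)->E->(1,4) | ant1:(3,4)->N->(2,4)
  grid max=3 at (3,4)
Step 3: ant0:(1,4)->S->(2,4) | ant1:(2,4)->S->(3,4)
  grid max=4 at (3,4)
Final grid:
  0 0 0 0 0
  0 0 0 0 1
  0 0 0 0 2
  0 0 0 0 4
  0 0 0 0 0
Max pheromone 4 at (3,4)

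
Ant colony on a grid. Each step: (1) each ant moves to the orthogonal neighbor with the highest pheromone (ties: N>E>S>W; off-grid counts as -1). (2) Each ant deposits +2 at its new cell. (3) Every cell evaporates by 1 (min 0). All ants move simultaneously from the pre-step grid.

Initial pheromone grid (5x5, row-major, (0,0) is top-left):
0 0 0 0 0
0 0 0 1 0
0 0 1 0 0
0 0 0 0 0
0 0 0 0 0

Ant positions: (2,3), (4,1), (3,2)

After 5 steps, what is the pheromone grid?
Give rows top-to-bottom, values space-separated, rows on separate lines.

After step 1: ants at (1,3),(3,1),(2,2)
  0 0 0 0 0
  0 0 0 2 0
  0 0 2 0 0
  0 1 0 0 0
  0 0 0 0 0
After step 2: ants at (0,3),(2,1),(1,2)
  0 0 0 1 0
  0 0 1 1 0
  0 1 1 0 0
  0 0 0 0 0
  0 0 0 0 0
After step 3: ants at (1,3),(2,2),(1,3)
  0 0 0 0 0
  0 0 0 4 0
  0 0 2 0 0
  0 0 0 0 0
  0 0 0 0 0
After step 4: ants at (0,3),(1,2),(0,3)
  0 0 0 3 0
  0 0 1 3 0
  0 0 1 0 0
  0 0 0 0 0
  0 0 0 0 0
After step 5: ants at (1,3),(1,3),(1,3)
  0 0 0 2 0
  0 0 0 8 0
  0 0 0 0 0
  0 0 0 0 0
  0 0 0 0 0

0 0 0 2 0
0 0 0 8 0
0 0 0 0 0
0 0 0 0 0
0 0 0 0 0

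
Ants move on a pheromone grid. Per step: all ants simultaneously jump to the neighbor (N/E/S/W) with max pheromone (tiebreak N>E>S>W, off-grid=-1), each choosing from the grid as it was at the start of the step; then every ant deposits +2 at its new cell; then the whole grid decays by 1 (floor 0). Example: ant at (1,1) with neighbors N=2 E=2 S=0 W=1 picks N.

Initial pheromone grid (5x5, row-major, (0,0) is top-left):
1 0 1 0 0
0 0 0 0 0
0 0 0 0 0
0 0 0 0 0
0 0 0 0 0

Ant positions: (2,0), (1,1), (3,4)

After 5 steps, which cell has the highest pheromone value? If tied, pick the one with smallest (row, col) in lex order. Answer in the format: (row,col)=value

Step 1: ant0:(2,0)->N->(1,0) | ant1:(1,1)->N->(0,1) | ant2:(3,4)->N->(2,4)
  grid max=1 at (0,1)
Step 2: ant0:(1,0)->N->(0,0) | ant1:(0,1)->E->(0,2) | ant2:(2,4)->N->(1,4)
  grid max=1 at (0,0)
Step 3: ant0:(0,0)->E->(0,1) | ant1:(0,2)->E->(0,3) | ant2:(1,4)->N->(0,4)
  grid max=1 at (0,1)
Step 4: ant0:(0,1)->E->(0,2) | ant1:(0,3)->E->(0,4) | ant2:(0,4)->W->(0,3)
  grid max=2 at (0,3)
Step 5: ant0:(0,2)->E->(0,3) | ant1:(0,4)->W->(0,3) | ant2:(0,3)->E->(0,4)
  grid max=5 at (0,3)
Final grid:
  0 0 0 5 3
  0 0 0 0 0
  0 0 0 0 0
  0 0 0 0 0
  0 0 0 0 0
Max pheromone 5 at (0,3)

Answer: (0,3)=5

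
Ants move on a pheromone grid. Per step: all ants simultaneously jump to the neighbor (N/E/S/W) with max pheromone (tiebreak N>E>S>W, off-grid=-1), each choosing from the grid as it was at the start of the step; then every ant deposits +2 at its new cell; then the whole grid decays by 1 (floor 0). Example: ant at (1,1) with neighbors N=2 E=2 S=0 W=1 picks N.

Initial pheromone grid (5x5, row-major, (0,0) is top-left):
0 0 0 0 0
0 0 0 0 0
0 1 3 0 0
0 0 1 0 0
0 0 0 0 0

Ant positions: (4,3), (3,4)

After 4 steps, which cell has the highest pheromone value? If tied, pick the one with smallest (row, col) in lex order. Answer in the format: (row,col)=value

Step 1: ant0:(4,3)->N->(3,3) | ant1:(3,4)->N->(2,4)
  grid max=2 at (2,2)
Step 2: ant0:(3,3)->N->(2,3) | ant1:(2,4)->N->(1,4)
  grid max=1 at (1,4)
Step 3: ant0:(2,3)->W->(2,2) | ant1:(1,4)->N->(0,4)
  grid max=2 at (2,2)
Step 4: ant0:(2,2)->N->(1,2) | ant1:(0,4)->S->(1,4)
  grid max=1 at (1,2)
Final grid:
  0 0 0 0 0
  0 0 1 0 1
  0 0 1 0 0
  0 0 0 0 0
  0 0 0 0 0
Max pheromone 1 at (1,2)

Answer: (1,2)=1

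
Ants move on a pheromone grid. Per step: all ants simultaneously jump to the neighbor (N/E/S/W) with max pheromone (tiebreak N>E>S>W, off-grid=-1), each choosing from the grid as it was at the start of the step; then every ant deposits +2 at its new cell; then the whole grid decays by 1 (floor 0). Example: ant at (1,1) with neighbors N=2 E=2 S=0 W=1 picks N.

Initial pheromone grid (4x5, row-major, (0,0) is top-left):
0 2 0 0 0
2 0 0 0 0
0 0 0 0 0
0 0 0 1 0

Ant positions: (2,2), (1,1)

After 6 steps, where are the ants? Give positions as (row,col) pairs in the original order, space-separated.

Step 1: ant0:(2,2)->N->(1,2) | ant1:(1,1)->N->(0,1)
  grid max=3 at (0,1)
Step 2: ant0:(1,2)->N->(0,2) | ant1:(0,1)->E->(0,2)
  grid max=3 at (0,2)
Step 3: ant0:(0,2)->W->(0,1) | ant1:(0,2)->W->(0,1)
  grid max=5 at (0,1)
Step 4: ant0:(0,1)->E->(0,2) | ant1:(0,1)->E->(0,2)
  grid max=5 at (0,2)
Step 5: ant0:(0,2)->W->(0,1) | ant1:(0,2)->W->(0,1)
  grid max=7 at (0,1)
Step 6: ant0:(0,1)->E->(0,2) | ant1:(0,1)->E->(0,2)
  grid max=7 at (0,2)

(0,2) (0,2)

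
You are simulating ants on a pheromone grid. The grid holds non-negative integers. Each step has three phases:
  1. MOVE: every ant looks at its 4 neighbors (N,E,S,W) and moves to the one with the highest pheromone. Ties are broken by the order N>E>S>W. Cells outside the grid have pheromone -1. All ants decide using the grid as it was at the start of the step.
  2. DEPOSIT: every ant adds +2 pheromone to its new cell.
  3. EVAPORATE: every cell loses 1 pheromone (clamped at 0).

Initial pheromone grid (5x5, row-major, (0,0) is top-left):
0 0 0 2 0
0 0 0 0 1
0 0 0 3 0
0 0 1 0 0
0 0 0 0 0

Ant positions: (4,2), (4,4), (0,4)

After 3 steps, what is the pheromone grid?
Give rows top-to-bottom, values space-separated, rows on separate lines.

After step 1: ants at (3,2),(3,4),(0,3)
  0 0 0 3 0
  0 0 0 0 0
  0 0 0 2 0
  0 0 2 0 1
  0 0 0 0 0
After step 2: ants at (2,2),(2,4),(0,4)
  0 0 0 2 1
  0 0 0 0 0
  0 0 1 1 1
  0 0 1 0 0
  0 0 0 0 0
After step 3: ants at (2,3),(2,3),(0,3)
  0 0 0 3 0
  0 0 0 0 0
  0 0 0 4 0
  0 0 0 0 0
  0 0 0 0 0

0 0 0 3 0
0 0 0 0 0
0 0 0 4 0
0 0 0 0 0
0 0 0 0 0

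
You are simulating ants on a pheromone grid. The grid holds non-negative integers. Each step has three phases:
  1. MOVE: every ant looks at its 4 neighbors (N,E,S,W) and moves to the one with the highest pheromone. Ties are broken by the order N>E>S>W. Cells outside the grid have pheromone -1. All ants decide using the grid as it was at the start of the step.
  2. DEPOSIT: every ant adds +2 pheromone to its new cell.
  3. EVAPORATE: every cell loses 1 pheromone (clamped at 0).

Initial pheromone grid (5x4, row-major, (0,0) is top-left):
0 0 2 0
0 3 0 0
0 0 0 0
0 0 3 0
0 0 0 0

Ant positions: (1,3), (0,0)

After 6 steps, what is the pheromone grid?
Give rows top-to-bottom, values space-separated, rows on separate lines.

After step 1: ants at (0,3),(0,1)
  0 1 1 1
  0 2 0 0
  0 0 0 0
  0 0 2 0
  0 0 0 0
After step 2: ants at (0,2),(1,1)
  0 0 2 0
  0 3 0 0
  0 0 0 0
  0 0 1 0
  0 0 0 0
After step 3: ants at (0,3),(0,1)
  0 1 1 1
  0 2 0 0
  0 0 0 0
  0 0 0 0
  0 0 0 0
After step 4: ants at (0,2),(1,1)
  0 0 2 0
  0 3 0 0
  0 0 0 0
  0 0 0 0
  0 0 0 0
After step 5: ants at (0,3),(0,1)
  0 1 1 1
  0 2 0 0
  0 0 0 0
  0 0 0 0
  0 0 0 0
After step 6: ants at (0,2),(1,1)
  0 0 2 0
  0 3 0 0
  0 0 0 0
  0 0 0 0
  0 0 0 0

0 0 2 0
0 3 0 0
0 0 0 0
0 0 0 0
0 0 0 0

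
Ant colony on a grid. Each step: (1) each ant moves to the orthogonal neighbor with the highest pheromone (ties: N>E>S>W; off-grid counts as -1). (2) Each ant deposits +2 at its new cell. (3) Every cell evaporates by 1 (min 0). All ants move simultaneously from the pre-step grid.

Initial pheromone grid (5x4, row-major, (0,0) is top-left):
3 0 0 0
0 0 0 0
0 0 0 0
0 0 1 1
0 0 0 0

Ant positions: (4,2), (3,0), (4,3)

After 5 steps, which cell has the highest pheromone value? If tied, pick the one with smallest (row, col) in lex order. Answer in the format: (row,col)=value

Answer: (3,2)=6

Derivation:
Step 1: ant0:(4,2)->N->(3,2) | ant1:(3,0)->N->(2,0) | ant2:(4,3)->N->(3,3)
  grid max=2 at (0,0)
Step 2: ant0:(3,2)->E->(3,3) | ant1:(2,0)->N->(1,0) | ant2:(3,3)->W->(3,2)
  grid max=3 at (3,2)
Step 3: ant0:(3,3)->W->(3,2) | ant1:(1,0)->N->(0,0) | ant2:(3,2)->E->(3,3)
  grid max=4 at (3,2)
Step 4: ant0:(3,2)->E->(3,3) | ant1:(0,0)->E->(0,1) | ant2:(3,3)->W->(3,2)
  grid max=5 at (3,2)
Step 5: ant0:(3,3)->W->(3,2) | ant1:(0,1)->W->(0,0) | ant2:(3,2)->E->(3,3)
  grid max=6 at (3,2)
Final grid:
  2 0 0 0
  0 0 0 0
  0 0 0 0
  0 0 6 6
  0 0 0 0
Max pheromone 6 at (3,2)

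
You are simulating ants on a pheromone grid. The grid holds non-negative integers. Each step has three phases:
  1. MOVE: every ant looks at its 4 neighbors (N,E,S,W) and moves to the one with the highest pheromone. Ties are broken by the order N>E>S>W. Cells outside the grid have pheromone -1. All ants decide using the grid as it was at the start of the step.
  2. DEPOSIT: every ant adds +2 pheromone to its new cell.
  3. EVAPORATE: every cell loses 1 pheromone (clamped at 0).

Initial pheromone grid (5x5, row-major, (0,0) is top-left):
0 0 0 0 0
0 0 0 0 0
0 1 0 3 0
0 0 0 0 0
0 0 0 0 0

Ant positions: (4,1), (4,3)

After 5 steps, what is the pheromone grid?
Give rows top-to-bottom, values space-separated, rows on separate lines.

After step 1: ants at (3,1),(3,3)
  0 0 0 0 0
  0 0 0 0 0
  0 0 0 2 0
  0 1 0 1 0
  0 0 0 0 0
After step 2: ants at (2,1),(2,3)
  0 0 0 0 0
  0 0 0 0 0
  0 1 0 3 0
  0 0 0 0 0
  0 0 0 0 0
After step 3: ants at (1,1),(1,3)
  0 0 0 0 0
  0 1 0 1 0
  0 0 0 2 0
  0 0 0 0 0
  0 0 0 0 0
After step 4: ants at (0,1),(2,3)
  0 1 0 0 0
  0 0 0 0 0
  0 0 0 3 0
  0 0 0 0 0
  0 0 0 0 0
After step 5: ants at (0,2),(1,3)
  0 0 1 0 0
  0 0 0 1 0
  0 0 0 2 0
  0 0 0 0 0
  0 0 0 0 0

0 0 1 0 0
0 0 0 1 0
0 0 0 2 0
0 0 0 0 0
0 0 0 0 0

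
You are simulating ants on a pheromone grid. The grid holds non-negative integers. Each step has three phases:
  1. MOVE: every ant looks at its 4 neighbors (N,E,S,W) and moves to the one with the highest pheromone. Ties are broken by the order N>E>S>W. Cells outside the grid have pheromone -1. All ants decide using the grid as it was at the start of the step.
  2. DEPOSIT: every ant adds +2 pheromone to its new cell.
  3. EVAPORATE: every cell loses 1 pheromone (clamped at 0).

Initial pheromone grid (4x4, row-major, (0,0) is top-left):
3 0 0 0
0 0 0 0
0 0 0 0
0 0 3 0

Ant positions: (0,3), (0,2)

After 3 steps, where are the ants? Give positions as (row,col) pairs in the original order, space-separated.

Step 1: ant0:(0,3)->S->(1,3) | ant1:(0,2)->E->(0,3)
  grid max=2 at (0,0)
Step 2: ant0:(1,3)->N->(0,3) | ant1:(0,3)->S->(1,3)
  grid max=2 at (0,3)
Step 3: ant0:(0,3)->S->(1,3) | ant1:(1,3)->N->(0,3)
  grid max=3 at (0,3)

(1,3) (0,3)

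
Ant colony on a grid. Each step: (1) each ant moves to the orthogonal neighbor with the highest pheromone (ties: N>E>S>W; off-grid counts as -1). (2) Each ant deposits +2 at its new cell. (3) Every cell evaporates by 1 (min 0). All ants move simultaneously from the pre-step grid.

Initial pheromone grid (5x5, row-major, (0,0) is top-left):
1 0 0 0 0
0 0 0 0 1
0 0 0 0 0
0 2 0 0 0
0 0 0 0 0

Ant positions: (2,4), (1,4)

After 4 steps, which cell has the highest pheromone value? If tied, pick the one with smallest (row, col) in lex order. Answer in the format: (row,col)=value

Step 1: ant0:(2,4)->N->(1,4) | ant1:(1,4)->N->(0,4)
  grid max=2 at (1,4)
Step 2: ant0:(1,4)->N->(0,4) | ant1:(0,4)->S->(1,4)
  grid max=3 at (1,4)
Step 3: ant0:(0,4)->S->(1,4) | ant1:(1,4)->N->(0,4)
  grid max=4 at (1,4)
Step 4: ant0:(1,4)->N->(0,4) | ant1:(0,4)->S->(1,4)
  grid max=5 at (1,4)
Final grid:
  0 0 0 0 4
  0 0 0 0 5
  0 0 0 0 0
  0 0 0 0 0
  0 0 0 0 0
Max pheromone 5 at (1,4)

Answer: (1,4)=5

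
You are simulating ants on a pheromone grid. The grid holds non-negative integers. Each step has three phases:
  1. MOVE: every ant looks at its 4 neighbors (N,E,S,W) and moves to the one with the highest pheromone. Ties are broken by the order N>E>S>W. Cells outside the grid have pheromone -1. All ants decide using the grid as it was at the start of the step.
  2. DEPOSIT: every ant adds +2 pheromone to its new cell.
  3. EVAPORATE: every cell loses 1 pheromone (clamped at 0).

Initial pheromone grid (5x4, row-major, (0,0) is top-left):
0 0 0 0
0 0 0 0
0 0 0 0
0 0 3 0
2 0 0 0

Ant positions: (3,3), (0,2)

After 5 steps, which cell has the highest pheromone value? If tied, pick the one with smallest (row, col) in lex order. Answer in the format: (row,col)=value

Step 1: ant0:(3,3)->W->(3,2) | ant1:(0,2)->E->(0,3)
  grid max=4 at (3,2)
Step 2: ant0:(3,2)->N->(2,2) | ant1:(0,3)->S->(1,3)
  grid max=3 at (3,2)
Step 3: ant0:(2,2)->S->(3,2) | ant1:(1,3)->N->(0,3)
  grid max=4 at (3,2)
Step 4: ant0:(3,2)->N->(2,2) | ant1:(0,3)->S->(1,3)
  grid max=3 at (3,2)
Step 5: ant0:(2,2)->S->(3,2) | ant1:(1,3)->N->(0,3)
  grid max=4 at (3,2)
Final grid:
  0 0 0 1
  0 0 0 0
  0 0 0 0
  0 0 4 0
  0 0 0 0
Max pheromone 4 at (3,2)

Answer: (3,2)=4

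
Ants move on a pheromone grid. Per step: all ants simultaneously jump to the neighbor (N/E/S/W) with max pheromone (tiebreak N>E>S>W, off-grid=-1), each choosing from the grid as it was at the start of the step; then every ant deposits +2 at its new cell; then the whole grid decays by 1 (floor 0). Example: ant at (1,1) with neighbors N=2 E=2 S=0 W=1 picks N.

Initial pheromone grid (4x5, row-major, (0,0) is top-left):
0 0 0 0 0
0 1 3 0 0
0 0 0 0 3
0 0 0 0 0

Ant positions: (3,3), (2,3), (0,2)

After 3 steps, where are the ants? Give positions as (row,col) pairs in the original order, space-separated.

Step 1: ant0:(3,3)->N->(2,3) | ant1:(2,3)->E->(2,4) | ant2:(0,2)->S->(1,2)
  grid max=4 at (1,2)
Step 2: ant0:(2,3)->E->(2,4) | ant1:(2,4)->W->(2,3) | ant2:(1,2)->N->(0,2)
  grid max=5 at (2,4)
Step 3: ant0:(2,4)->W->(2,3) | ant1:(2,3)->E->(2,4) | ant2:(0,2)->S->(1,2)
  grid max=6 at (2,4)

(2,3) (2,4) (1,2)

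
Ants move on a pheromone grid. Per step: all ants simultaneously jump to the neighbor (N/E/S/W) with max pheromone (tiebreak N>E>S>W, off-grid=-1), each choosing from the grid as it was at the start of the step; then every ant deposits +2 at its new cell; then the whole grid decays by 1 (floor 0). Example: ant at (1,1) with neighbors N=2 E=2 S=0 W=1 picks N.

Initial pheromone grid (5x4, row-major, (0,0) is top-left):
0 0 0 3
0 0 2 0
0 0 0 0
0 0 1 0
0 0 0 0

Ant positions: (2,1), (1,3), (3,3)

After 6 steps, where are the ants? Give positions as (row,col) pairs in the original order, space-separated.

Step 1: ant0:(2,1)->N->(1,1) | ant1:(1,3)->N->(0,3) | ant2:(3,3)->W->(3,2)
  grid max=4 at (0,3)
Step 2: ant0:(1,1)->E->(1,2) | ant1:(0,3)->S->(1,3) | ant2:(3,2)->N->(2,2)
  grid max=3 at (0,3)
Step 3: ant0:(1,2)->E->(1,3) | ant1:(1,3)->N->(0,3) | ant2:(2,2)->N->(1,2)
  grid max=4 at (0,3)
Step 4: ant0:(1,3)->N->(0,3) | ant1:(0,3)->S->(1,3) | ant2:(1,2)->E->(1,3)
  grid max=5 at (0,3)
Step 5: ant0:(0,3)->S->(1,3) | ant1:(1,3)->N->(0,3) | ant2:(1,3)->N->(0,3)
  grid max=8 at (0,3)
Step 6: ant0:(1,3)->N->(0,3) | ant1:(0,3)->S->(1,3) | ant2:(0,3)->S->(1,3)
  grid max=9 at (0,3)

(0,3) (1,3) (1,3)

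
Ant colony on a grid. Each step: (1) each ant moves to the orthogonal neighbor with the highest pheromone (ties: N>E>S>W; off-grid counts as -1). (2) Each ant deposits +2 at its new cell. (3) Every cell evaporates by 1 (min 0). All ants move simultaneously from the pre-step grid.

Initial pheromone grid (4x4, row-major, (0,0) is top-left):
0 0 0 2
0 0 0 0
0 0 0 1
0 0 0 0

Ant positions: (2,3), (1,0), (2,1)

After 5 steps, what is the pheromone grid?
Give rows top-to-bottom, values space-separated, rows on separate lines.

After step 1: ants at (1,3),(0,0),(1,1)
  1 0 0 1
  0 1 0 1
  0 0 0 0
  0 0 0 0
After step 2: ants at (0,3),(0,1),(0,1)
  0 3 0 2
  0 0 0 0
  0 0 0 0
  0 0 0 0
After step 3: ants at (1,3),(0,2),(0,2)
  0 2 3 1
  0 0 0 1
  0 0 0 0
  0 0 0 0
After step 4: ants at (0,3),(0,1),(0,1)
  0 5 2 2
  0 0 0 0
  0 0 0 0
  0 0 0 0
After step 5: ants at (0,2),(0,2),(0,2)
  0 4 7 1
  0 0 0 0
  0 0 0 0
  0 0 0 0

0 4 7 1
0 0 0 0
0 0 0 0
0 0 0 0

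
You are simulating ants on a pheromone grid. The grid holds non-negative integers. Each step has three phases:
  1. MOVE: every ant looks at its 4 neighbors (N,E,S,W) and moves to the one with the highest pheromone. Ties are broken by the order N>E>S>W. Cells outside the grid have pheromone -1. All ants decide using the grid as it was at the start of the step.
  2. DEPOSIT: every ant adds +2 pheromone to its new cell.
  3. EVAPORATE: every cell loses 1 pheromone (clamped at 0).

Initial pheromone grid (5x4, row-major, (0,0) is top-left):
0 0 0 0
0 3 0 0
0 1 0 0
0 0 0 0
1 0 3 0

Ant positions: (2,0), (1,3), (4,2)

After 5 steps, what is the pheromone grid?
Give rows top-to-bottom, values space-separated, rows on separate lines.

After step 1: ants at (2,1),(0,3),(3,2)
  0 0 0 1
  0 2 0 0
  0 2 0 0
  0 0 1 0
  0 0 2 0
After step 2: ants at (1,1),(1,3),(4,2)
  0 0 0 0
  0 3 0 1
  0 1 0 0
  0 0 0 0
  0 0 3 0
After step 3: ants at (2,1),(0,3),(3,2)
  0 0 0 1
  0 2 0 0
  0 2 0 0
  0 0 1 0
  0 0 2 0
After step 4: ants at (1,1),(1,3),(4,2)
  0 0 0 0
  0 3 0 1
  0 1 0 0
  0 0 0 0
  0 0 3 0
After step 5: ants at (2,1),(0,3),(3,2)
  0 0 0 1
  0 2 0 0
  0 2 0 0
  0 0 1 0
  0 0 2 0

0 0 0 1
0 2 0 0
0 2 0 0
0 0 1 0
0 0 2 0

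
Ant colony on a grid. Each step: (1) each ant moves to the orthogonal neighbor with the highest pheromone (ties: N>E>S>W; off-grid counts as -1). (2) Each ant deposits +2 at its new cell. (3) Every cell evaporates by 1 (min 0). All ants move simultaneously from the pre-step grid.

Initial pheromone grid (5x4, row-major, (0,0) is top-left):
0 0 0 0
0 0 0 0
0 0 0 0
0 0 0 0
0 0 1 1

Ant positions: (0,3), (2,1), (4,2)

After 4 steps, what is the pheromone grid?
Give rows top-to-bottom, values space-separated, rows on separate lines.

After step 1: ants at (1,3),(1,1),(4,3)
  0 0 0 0
  0 1 0 1
  0 0 0 0
  0 0 0 0
  0 0 0 2
After step 2: ants at (0,3),(0,1),(3,3)
  0 1 0 1
  0 0 0 0
  0 0 0 0
  0 0 0 1
  0 0 0 1
After step 3: ants at (1,3),(0,2),(4,3)
  0 0 1 0
  0 0 0 1
  0 0 0 0
  0 0 0 0
  0 0 0 2
After step 4: ants at (0,3),(0,3),(3,3)
  0 0 0 3
  0 0 0 0
  0 0 0 0
  0 0 0 1
  0 0 0 1

0 0 0 3
0 0 0 0
0 0 0 0
0 0 0 1
0 0 0 1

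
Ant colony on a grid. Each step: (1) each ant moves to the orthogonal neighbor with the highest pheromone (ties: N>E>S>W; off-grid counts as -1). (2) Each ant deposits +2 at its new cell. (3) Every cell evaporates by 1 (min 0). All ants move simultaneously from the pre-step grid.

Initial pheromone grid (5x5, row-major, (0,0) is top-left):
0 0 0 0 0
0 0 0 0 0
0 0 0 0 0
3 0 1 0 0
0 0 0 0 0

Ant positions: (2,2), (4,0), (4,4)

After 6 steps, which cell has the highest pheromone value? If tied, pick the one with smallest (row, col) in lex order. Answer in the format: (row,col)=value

Step 1: ant0:(2,2)->S->(3,2) | ant1:(4,0)->N->(3,0) | ant2:(4,4)->N->(3,4)
  grid max=4 at (3,0)
Step 2: ant0:(3,2)->N->(2,2) | ant1:(3,0)->N->(2,0) | ant2:(3,4)->N->(2,4)
  grid max=3 at (3,0)
Step 3: ant0:(2,2)->S->(3,2) | ant1:(2,0)->S->(3,0) | ant2:(2,4)->N->(1,4)
  grid max=4 at (3,0)
Step 4: ant0:(3,2)->N->(2,2) | ant1:(3,0)->N->(2,0) | ant2:(1,4)->N->(0,4)
  grid max=3 at (3,0)
Step 5: ant0:(2,2)->S->(3,2) | ant1:(2,0)->S->(3,0) | ant2:(0,4)->S->(1,4)
  grid max=4 at (3,0)
Step 6: ant0:(3,2)->N->(2,2) | ant1:(3,0)->N->(2,0) | ant2:(1,4)->N->(0,4)
  grid max=3 at (3,0)
Final grid:
  0 0 0 0 1
  0 0 0 0 0
  1 0 1 0 0
  3 0 1 0 0
  0 0 0 0 0
Max pheromone 3 at (3,0)

Answer: (3,0)=3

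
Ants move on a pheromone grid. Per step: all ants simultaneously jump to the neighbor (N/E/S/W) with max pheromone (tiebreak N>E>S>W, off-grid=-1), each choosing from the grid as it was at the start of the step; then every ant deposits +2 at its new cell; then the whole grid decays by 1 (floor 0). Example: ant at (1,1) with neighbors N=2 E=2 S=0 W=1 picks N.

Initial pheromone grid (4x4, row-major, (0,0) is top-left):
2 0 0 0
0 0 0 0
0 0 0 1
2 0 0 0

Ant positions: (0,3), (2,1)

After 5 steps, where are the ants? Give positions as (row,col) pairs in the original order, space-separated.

Step 1: ant0:(0,3)->S->(1,3) | ant1:(2,1)->N->(1,1)
  grid max=1 at (0,0)
Step 2: ant0:(1,3)->N->(0,3) | ant1:(1,1)->N->(0,1)
  grid max=1 at (0,1)
Step 3: ant0:(0,3)->S->(1,3) | ant1:(0,1)->E->(0,2)
  grid max=1 at (0,2)
Step 4: ant0:(1,3)->N->(0,3) | ant1:(0,2)->E->(0,3)
  grid max=3 at (0,3)
Step 5: ant0:(0,3)->S->(1,3) | ant1:(0,3)->S->(1,3)
  grid max=3 at (1,3)

(1,3) (1,3)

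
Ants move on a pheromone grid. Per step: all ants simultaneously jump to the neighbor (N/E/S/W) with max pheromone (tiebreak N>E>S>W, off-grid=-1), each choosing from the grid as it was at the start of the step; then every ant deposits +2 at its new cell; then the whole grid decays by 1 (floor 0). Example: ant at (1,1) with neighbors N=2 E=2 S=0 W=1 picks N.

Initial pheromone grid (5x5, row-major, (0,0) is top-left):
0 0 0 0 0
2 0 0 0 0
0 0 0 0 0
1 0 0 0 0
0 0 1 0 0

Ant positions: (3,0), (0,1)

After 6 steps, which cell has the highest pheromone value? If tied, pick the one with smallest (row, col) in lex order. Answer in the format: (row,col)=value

Answer: (1,0)=2

Derivation:
Step 1: ant0:(3,0)->N->(2,0) | ant1:(0,1)->E->(0,2)
  grid max=1 at (0,2)
Step 2: ant0:(2,0)->N->(1,0) | ant1:(0,2)->E->(0,3)
  grid max=2 at (1,0)
Step 3: ant0:(1,0)->N->(0,0) | ant1:(0,3)->E->(0,4)
  grid max=1 at (0,0)
Step 4: ant0:(0,0)->S->(1,0) | ant1:(0,4)->S->(1,4)
  grid max=2 at (1,0)
Step 5: ant0:(1,0)->N->(0,0) | ant1:(1,4)->N->(0,4)
  grid max=1 at (0,0)
Step 6: ant0:(0,0)->S->(1,0) | ant1:(0,4)->S->(1,4)
  grid max=2 at (1,0)
Final grid:
  0 0 0 0 0
  2 0 0 0 1
  0 0 0 0 0
  0 0 0 0 0
  0 0 0 0 0
Max pheromone 2 at (1,0)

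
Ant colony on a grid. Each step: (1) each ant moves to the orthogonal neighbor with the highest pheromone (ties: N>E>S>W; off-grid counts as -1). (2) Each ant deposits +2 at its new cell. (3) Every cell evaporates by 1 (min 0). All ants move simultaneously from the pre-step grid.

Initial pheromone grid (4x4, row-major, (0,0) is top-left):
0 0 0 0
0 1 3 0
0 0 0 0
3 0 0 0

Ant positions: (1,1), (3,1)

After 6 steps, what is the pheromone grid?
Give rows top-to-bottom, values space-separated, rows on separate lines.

After step 1: ants at (1,2),(3,0)
  0 0 0 0
  0 0 4 0
  0 0 0 0
  4 0 0 0
After step 2: ants at (0,2),(2,0)
  0 0 1 0
  0 0 3 0
  1 0 0 0
  3 0 0 0
After step 3: ants at (1,2),(3,0)
  0 0 0 0
  0 0 4 0
  0 0 0 0
  4 0 0 0
After step 4: ants at (0,2),(2,0)
  0 0 1 0
  0 0 3 0
  1 0 0 0
  3 0 0 0
After step 5: ants at (1,2),(3,0)
  0 0 0 0
  0 0 4 0
  0 0 0 0
  4 0 0 0
After step 6: ants at (0,2),(2,0)
  0 0 1 0
  0 0 3 0
  1 0 0 0
  3 0 0 0

0 0 1 0
0 0 3 0
1 0 0 0
3 0 0 0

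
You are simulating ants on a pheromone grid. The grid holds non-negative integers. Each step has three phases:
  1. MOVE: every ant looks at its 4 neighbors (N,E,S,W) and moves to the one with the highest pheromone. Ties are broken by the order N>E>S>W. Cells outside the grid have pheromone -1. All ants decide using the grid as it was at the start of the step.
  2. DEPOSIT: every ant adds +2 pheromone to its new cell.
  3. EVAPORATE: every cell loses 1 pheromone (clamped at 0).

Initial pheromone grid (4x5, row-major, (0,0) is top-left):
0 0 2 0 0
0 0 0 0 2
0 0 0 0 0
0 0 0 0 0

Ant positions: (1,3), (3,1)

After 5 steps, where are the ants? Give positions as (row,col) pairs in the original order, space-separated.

Step 1: ant0:(1,3)->E->(1,4) | ant1:(3,1)->N->(2,1)
  grid max=3 at (1,4)
Step 2: ant0:(1,4)->N->(0,4) | ant1:(2,1)->N->(1,1)
  grid max=2 at (1,4)
Step 3: ant0:(0,4)->S->(1,4) | ant1:(1,1)->N->(0,1)
  grid max=3 at (1,4)
Step 4: ant0:(1,4)->N->(0,4) | ant1:(0,1)->E->(0,2)
  grid max=2 at (1,4)
Step 5: ant0:(0,4)->S->(1,4) | ant1:(0,2)->E->(0,3)
  grid max=3 at (1,4)

(1,4) (0,3)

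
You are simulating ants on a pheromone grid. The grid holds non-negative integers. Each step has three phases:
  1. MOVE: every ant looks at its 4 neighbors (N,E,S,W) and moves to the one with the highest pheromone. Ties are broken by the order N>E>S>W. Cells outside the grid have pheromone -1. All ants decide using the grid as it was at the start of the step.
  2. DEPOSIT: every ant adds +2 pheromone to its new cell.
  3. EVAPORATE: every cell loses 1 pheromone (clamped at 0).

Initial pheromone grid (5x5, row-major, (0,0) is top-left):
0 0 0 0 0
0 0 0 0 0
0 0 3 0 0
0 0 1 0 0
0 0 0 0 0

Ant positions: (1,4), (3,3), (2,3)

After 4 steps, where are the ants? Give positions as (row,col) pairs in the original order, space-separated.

Step 1: ant0:(1,4)->N->(0,4) | ant1:(3,3)->W->(3,2) | ant2:(2,3)->W->(2,2)
  grid max=4 at (2,2)
Step 2: ant0:(0,4)->S->(1,4) | ant1:(3,2)->N->(2,2) | ant2:(2,2)->S->(3,2)
  grid max=5 at (2,2)
Step 3: ant0:(1,4)->N->(0,4) | ant1:(2,2)->S->(3,2) | ant2:(3,2)->N->(2,2)
  grid max=6 at (2,2)
Step 4: ant0:(0,4)->S->(1,4) | ant1:(3,2)->N->(2,2) | ant2:(2,2)->S->(3,2)
  grid max=7 at (2,2)

(1,4) (2,2) (3,2)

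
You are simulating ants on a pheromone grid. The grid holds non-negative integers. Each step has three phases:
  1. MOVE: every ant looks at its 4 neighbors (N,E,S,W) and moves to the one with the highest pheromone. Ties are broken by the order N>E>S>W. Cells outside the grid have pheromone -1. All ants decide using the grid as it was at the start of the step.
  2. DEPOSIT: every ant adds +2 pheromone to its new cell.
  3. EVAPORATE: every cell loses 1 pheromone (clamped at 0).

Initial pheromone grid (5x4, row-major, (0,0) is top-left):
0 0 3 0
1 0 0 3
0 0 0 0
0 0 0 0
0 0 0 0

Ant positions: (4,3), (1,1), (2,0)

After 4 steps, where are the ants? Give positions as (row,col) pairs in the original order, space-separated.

Step 1: ant0:(4,3)->N->(3,3) | ant1:(1,1)->W->(1,0) | ant2:(2,0)->N->(1,0)
  grid max=4 at (1,0)
Step 2: ant0:(3,3)->N->(2,3) | ant1:(1,0)->N->(0,0) | ant2:(1,0)->N->(0,0)
  grid max=3 at (0,0)
Step 3: ant0:(2,3)->N->(1,3) | ant1:(0,0)->S->(1,0) | ant2:(0,0)->S->(1,0)
  grid max=6 at (1,0)
Step 4: ant0:(1,3)->N->(0,3) | ant1:(1,0)->N->(0,0) | ant2:(1,0)->N->(0,0)
  grid max=5 at (0,0)

(0,3) (0,0) (0,0)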